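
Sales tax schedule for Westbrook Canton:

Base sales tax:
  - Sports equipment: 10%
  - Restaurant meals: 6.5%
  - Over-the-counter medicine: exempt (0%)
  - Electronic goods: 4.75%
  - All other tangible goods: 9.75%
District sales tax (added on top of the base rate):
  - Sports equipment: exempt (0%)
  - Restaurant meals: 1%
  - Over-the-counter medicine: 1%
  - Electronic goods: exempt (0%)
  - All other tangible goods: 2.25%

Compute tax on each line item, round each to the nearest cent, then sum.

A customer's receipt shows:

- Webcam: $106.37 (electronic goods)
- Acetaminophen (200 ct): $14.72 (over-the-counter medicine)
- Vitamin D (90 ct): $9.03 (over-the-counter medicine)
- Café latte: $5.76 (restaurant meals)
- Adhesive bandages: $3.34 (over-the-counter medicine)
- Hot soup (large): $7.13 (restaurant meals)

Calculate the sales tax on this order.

$6.28

Webcam $106.37: electronic goods → 4.75% + 0% district = 4.75% → $5.05
Acetaminophen (200 ct) $14.72: over-the-counter medicine → 0% + 1% district = 1% → $0.15
Vitamin D (90 ct) $9.03: over-the-counter medicine → 0% + 1% district = 1% → $0.09
Café latte $5.76: restaurant meals → 6.5% + 1% district = 7.5% → $0.43
Adhesive bandages $3.34: over-the-counter medicine → 0% + 1% district = 1% → $0.03
Hot soup (large) $7.13: restaurant meals → 6.5% + 1% district = 7.5% → $0.53
Total tax = $5.05 + $0.15 + $0.09 + $0.43 + $0.03 + $0.53 = $6.28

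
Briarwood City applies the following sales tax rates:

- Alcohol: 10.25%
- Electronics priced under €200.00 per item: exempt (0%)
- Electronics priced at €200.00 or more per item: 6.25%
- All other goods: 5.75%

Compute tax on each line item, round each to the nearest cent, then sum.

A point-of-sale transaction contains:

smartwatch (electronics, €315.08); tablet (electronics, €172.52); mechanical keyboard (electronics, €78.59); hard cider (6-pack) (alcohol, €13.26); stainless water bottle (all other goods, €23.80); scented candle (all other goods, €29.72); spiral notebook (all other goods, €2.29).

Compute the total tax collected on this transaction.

€24.26

Smartwatch €315.08: electronics, €200.00 or more → 6.25% → €19.69
Tablet €172.52: electronics, under €200.00 → 0% → €0.00
Mechanical keyboard €78.59: electronics, under €200.00 → 0% → €0.00
Hard cider (6-pack) €13.26: alcohol → 10.25% → €1.36
Stainless water bottle €23.80: all other goods → 5.75% → €1.37
Scented candle €29.72: all other goods → 5.75% → €1.71
Spiral notebook €2.29: all other goods → 5.75% → €0.13
Total tax = €19.69 + €1.36 + €1.37 + €1.71 + €0.13 = €24.26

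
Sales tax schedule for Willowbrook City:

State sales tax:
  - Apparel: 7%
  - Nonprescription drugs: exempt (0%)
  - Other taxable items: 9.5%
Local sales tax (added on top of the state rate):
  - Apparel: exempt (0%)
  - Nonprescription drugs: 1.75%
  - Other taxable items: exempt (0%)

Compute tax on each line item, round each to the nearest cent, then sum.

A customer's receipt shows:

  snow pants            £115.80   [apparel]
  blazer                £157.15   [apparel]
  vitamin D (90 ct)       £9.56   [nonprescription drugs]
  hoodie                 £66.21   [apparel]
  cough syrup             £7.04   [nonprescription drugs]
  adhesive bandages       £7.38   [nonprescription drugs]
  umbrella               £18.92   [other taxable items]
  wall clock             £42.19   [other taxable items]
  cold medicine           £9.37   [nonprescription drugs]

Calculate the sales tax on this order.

£30.13

Snow pants £115.80: apparel → 7% + 0% local = 7% → £8.11
Blazer £157.15: apparel → 7% + 0% local = 7% → £11.00
Vitamin D (90 ct) £9.56: nonprescription drugs → 0% + 1.75% local = 1.75% → £0.17
Hoodie £66.21: apparel → 7% + 0% local = 7% → £4.63
Cough syrup £7.04: nonprescription drugs → 0% + 1.75% local = 1.75% → £0.12
Adhesive bandages £7.38: nonprescription drugs → 0% + 1.75% local = 1.75% → £0.13
Umbrella £18.92: other taxable items → 9.5% + 0% local = 9.5% → £1.80
Wall clock £42.19: other taxable items → 9.5% + 0% local = 9.5% → £4.01
Cold medicine £9.37: nonprescription drugs → 0% + 1.75% local = 1.75% → £0.16
Total tax = £8.11 + £11.00 + £0.17 + £4.63 + £0.12 + £0.13 + £1.80 + £4.01 + £0.16 = £30.13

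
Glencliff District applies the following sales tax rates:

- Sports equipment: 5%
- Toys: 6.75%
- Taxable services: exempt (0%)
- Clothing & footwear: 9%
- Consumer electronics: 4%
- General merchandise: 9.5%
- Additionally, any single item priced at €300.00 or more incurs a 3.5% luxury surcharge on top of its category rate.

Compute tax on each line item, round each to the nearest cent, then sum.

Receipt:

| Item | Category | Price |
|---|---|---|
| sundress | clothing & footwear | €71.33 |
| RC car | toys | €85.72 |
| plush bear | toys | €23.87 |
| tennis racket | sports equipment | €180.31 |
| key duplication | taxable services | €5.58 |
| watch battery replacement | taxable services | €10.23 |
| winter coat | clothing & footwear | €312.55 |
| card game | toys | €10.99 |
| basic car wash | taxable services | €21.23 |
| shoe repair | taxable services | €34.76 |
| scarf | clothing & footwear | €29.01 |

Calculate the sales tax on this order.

Sundress €71.33: clothing & footwear → 9% → €6.42
RC car €85.72: toys → 6.75% → €5.79
Plush bear €23.87: toys → 6.75% → €1.61
Tennis racket €180.31: sports equipment → 5% → €9.02
Key duplication €5.58: taxable services → 0% → €0.00
Watch battery replacement €10.23: taxable services → 0% → €0.00
Winter coat €312.55: clothing & footwear → 9% + 3.5% surcharge = 12.5% → €39.07
Card game €10.99: toys → 6.75% → €0.74
Basic car wash €21.23: taxable services → 0% → €0.00
Shoe repair €34.76: taxable services → 0% → €0.00
Scarf €29.01: clothing & footwear → 9% → €2.61
Total tax = €6.42 + €5.79 + €1.61 + €9.02 + €39.07 + €0.74 + €2.61 = €65.26

€65.26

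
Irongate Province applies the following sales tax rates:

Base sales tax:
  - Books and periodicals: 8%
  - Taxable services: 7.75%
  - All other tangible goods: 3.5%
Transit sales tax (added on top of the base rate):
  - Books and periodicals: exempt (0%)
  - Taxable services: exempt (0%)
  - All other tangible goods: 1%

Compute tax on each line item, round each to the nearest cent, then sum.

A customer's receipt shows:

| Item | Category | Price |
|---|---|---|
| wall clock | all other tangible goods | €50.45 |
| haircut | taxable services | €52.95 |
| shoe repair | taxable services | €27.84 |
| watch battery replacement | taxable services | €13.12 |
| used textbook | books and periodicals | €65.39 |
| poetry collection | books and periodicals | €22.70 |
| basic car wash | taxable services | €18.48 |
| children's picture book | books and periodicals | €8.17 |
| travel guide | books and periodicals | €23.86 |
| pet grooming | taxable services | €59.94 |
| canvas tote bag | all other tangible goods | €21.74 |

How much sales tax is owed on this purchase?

€26.22

Wall clock €50.45: all other tangible goods → 3.5% + 1% transit = 4.5% → €2.27
Haircut €52.95: taxable services → 7.75% + 0% transit = 7.75% → €4.10
Shoe repair €27.84: taxable services → 7.75% + 0% transit = 7.75% → €2.16
Watch battery replacement €13.12: taxable services → 7.75% + 0% transit = 7.75% → €1.02
Used textbook €65.39: books and periodicals → 8% + 0% transit = 8% → €5.23
Poetry collection €22.70: books and periodicals → 8% + 0% transit = 8% → €1.82
Basic car wash €18.48: taxable services → 7.75% + 0% transit = 7.75% → €1.43
Children's picture book €8.17: books and periodicals → 8% + 0% transit = 8% → €0.65
Travel guide €23.86: books and periodicals → 8% + 0% transit = 8% → €1.91
Pet grooming €59.94: taxable services → 7.75% + 0% transit = 7.75% → €4.65
Canvas tote bag €21.74: all other tangible goods → 3.5% + 1% transit = 4.5% → €0.98
Total tax = €2.27 + €4.10 + €2.16 + €1.02 + €5.23 + €1.82 + €1.43 + €0.65 + €1.91 + €4.65 + €0.98 = €26.22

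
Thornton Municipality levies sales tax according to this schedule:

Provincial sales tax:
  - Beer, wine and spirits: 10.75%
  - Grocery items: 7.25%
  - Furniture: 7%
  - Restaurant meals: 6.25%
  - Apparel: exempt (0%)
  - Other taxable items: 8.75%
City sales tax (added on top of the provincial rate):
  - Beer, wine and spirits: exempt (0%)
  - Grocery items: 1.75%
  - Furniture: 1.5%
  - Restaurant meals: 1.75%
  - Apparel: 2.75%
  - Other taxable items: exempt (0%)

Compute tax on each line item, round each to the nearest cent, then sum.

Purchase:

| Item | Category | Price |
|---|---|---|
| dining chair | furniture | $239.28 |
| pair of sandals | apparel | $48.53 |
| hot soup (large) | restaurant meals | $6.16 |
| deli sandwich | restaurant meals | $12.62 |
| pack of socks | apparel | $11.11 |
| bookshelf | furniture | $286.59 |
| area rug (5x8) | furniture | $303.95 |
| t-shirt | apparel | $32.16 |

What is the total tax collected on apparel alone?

Pair of sandals $48.53: apparel → 0% + 2.75% city = 2.75% → $1.33
Pack of socks $11.11: apparel → 0% + 2.75% city = 2.75% → $0.31
T-shirt $32.16: apparel → 0% + 2.75% city = 2.75% → $0.88
Tax on apparel = $1.33 + $0.31 + $0.88 = $2.52

$2.52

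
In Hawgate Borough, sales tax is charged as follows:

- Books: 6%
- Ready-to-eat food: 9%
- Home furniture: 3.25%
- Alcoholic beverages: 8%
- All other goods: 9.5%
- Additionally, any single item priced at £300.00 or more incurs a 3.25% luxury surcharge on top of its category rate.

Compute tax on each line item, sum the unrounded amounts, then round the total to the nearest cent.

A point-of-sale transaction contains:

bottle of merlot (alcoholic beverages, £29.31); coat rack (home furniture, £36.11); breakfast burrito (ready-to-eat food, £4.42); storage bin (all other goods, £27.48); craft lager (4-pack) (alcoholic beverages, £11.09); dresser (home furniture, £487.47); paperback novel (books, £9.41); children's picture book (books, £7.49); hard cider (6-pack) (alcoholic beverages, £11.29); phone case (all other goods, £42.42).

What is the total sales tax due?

Bottle of merlot £29.31: alcoholic beverages → 8% → £2.3448
Coat rack £36.11: home furniture → 3.25% → £1.173575
Breakfast burrito £4.42: ready-to-eat food → 9% → £0.3978
Storage bin £27.48: all other goods → 9.5% → £2.6106
Craft lager (4-pack) £11.09: alcoholic beverages → 8% → £0.8872
Dresser £487.47: home furniture → 3.25% + 3.25% surcharge = 6.5% → £31.68555
Paperback novel £9.41: books → 6% → £0.5646
Children's picture book £7.49: books → 6% → £0.4494
Hard cider (6-pack) £11.29: alcoholic beverages → 8% → £0.9032
Phone case £42.42: all other goods → 9.5% → £4.0299
Unrounded tax sum = £45.046625 → £45.05

£45.05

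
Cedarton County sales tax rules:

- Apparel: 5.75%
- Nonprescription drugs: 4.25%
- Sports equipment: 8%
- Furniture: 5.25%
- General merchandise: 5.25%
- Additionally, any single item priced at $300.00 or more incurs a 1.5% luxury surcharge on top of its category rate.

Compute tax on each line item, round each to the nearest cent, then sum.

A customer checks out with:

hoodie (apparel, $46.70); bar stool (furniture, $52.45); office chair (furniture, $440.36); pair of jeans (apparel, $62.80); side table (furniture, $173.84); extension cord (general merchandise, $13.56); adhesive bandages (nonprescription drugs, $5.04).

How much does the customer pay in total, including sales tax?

Hoodie $46.70: apparel → 5.75% → $2.69
Bar stool $52.45: furniture → 5.25% → $2.75
Office chair $440.36: furniture → 5.25% + 1.5% surcharge = 6.75% → $29.72
Pair of jeans $62.80: apparel → 5.75% → $3.61
Side table $173.84: furniture → 5.25% → $9.13
Extension cord $13.56: general merchandise → 5.25% → $0.71
Adhesive bandages $5.04: nonprescription drugs → 4.25% → $0.21
Subtotal = $794.75; tax = $48.82; total due = $843.57

$843.57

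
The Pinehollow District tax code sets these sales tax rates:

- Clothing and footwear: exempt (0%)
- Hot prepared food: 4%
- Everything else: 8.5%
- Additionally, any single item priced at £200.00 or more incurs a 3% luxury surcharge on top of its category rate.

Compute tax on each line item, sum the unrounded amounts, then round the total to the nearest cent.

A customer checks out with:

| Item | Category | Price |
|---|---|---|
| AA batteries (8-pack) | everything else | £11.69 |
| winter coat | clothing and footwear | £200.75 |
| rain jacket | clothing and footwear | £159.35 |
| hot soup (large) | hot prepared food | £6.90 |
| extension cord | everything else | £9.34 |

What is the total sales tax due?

AA batteries (8-pack) £11.69: everything else → 8.5% → £0.99365
Winter coat £200.75: clothing and footwear → 0% + 3% surcharge = 3% → £6.0225
Rain jacket £159.35: clothing and footwear → 0% → £0.00
Hot soup (large) £6.90: hot prepared food → 4% → £0.276
Extension cord £9.34: everything else → 8.5% → £0.7939
Unrounded tax sum = £8.08605 → £8.09

£8.09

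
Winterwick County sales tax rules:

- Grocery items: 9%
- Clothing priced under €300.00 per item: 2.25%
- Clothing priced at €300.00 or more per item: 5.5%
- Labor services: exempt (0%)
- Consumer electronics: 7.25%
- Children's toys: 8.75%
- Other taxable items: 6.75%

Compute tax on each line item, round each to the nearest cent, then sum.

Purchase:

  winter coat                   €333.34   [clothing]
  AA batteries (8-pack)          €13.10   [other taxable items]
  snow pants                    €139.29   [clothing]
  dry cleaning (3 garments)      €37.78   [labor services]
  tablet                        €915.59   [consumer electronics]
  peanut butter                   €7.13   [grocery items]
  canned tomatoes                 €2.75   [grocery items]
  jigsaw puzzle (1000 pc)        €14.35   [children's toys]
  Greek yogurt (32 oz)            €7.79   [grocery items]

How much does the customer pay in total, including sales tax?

Winter coat €333.34: clothing, €300.00 or more → 5.5% → €18.33
AA batteries (8-pack) €13.10: other taxable items → 6.75% → €0.88
Snow pants €139.29: clothing, under €300.00 → 2.25% → €3.13
Dry cleaning (3 garments) €37.78: labor services → 0% → €0.00
Tablet €915.59: consumer electronics → 7.25% → €66.38
Peanut butter €7.13: grocery items → 9% → €0.64
Canned tomatoes €2.75: grocery items → 9% → €0.25
Jigsaw puzzle (1000 pc) €14.35: children's toys → 8.75% → €1.26
Greek yogurt (32 oz) €7.79: grocery items → 9% → €0.70
Subtotal = €1471.12; tax = €91.57; total due = €1562.69

€1562.69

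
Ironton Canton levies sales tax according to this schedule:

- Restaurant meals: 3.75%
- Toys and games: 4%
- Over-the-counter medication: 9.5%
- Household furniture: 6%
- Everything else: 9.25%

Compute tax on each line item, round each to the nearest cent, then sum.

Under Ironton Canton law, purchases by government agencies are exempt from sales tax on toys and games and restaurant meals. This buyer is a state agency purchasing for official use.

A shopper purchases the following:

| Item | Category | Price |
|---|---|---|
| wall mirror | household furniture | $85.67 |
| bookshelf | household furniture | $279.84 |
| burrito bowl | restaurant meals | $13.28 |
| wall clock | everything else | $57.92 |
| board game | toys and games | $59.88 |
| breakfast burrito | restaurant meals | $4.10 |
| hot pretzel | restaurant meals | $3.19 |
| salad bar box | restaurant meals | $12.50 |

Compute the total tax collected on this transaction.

$27.29

Wall mirror $85.67: household furniture → 6% → $5.14
Bookshelf $279.84: household furniture → 6% → $16.79
Burrito bowl $13.28: restaurant meals, buyer-exempt → 0% → $0.00
Wall clock $57.92: everything else → 9.25% → $5.36
Board game $59.88: toys and games, buyer-exempt → 0% → $0.00
Breakfast burrito $4.10: restaurant meals, buyer-exempt → 0% → $0.00
Hot pretzel $3.19: restaurant meals, buyer-exempt → 0% → $0.00
Salad bar box $12.50: restaurant meals, buyer-exempt → 0% → $0.00
Total tax = $5.14 + $16.79 + $5.36 = $27.29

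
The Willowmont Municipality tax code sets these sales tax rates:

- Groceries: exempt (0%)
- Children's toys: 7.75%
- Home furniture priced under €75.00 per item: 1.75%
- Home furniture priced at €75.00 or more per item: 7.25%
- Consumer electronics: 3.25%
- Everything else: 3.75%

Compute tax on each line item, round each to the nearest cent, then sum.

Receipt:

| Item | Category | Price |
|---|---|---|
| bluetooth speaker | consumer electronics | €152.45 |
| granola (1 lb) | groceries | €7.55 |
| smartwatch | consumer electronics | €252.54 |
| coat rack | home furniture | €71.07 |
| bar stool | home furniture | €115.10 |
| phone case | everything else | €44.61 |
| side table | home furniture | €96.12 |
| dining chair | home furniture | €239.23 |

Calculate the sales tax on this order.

Bluetooth speaker €152.45: consumer electronics → 3.25% → €4.95
Granola (1 lb) €7.55: groceries → 0% → €0.00
Smartwatch €252.54: consumer electronics → 3.25% → €8.21
Coat rack €71.07: home furniture, under €75.00 → 1.75% → €1.24
Bar stool €115.10: home furniture, €75.00 or more → 7.25% → €8.34
Phone case €44.61: everything else → 3.75% → €1.67
Side table €96.12: home furniture, €75.00 or more → 7.25% → €6.97
Dining chair €239.23: home furniture, €75.00 or more → 7.25% → €17.34
Total tax = €4.95 + €8.21 + €1.24 + €8.34 + €1.67 + €6.97 + €17.34 = €48.72

€48.72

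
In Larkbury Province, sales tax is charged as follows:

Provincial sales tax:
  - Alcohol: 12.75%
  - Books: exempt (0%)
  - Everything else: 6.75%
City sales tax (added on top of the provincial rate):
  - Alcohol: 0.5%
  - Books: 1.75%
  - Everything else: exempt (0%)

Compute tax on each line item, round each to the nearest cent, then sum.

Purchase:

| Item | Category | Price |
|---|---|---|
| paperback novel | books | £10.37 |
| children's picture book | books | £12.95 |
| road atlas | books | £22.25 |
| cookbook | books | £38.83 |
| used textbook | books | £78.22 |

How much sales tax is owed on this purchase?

Paperback novel £10.37: books → 0% + 1.75% city = 1.75% → £0.18
Children's picture book £12.95: books → 0% + 1.75% city = 1.75% → £0.23
Road atlas £22.25: books → 0% + 1.75% city = 1.75% → £0.39
Cookbook £38.83: books → 0% + 1.75% city = 1.75% → £0.68
Used textbook £78.22: books → 0% + 1.75% city = 1.75% → £1.37
Total tax = £0.18 + £0.23 + £0.39 + £0.68 + £1.37 = £2.85

£2.85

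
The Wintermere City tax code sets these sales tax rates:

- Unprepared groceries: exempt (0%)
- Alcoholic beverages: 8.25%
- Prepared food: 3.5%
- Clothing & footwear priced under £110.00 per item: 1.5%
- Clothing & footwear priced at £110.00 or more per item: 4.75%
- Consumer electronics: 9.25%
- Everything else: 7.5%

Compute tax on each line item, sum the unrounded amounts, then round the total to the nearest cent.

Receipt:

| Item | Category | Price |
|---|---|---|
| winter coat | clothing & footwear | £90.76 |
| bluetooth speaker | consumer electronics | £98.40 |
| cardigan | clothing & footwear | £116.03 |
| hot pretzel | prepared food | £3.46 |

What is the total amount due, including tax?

£324.75

Winter coat £90.76: clothing & footwear, under £110.00 → 1.5% → £1.3614
Bluetooth speaker £98.40: consumer electronics → 9.25% → £9.102
Cardigan £116.03: clothing & footwear, £110.00 or more → 4.75% → £5.511425
Hot pretzel £3.46: prepared food → 3.5% → £0.1211
Subtotal = £308.65; unrounded tax = £16.095925 → £16.10; total due = £324.75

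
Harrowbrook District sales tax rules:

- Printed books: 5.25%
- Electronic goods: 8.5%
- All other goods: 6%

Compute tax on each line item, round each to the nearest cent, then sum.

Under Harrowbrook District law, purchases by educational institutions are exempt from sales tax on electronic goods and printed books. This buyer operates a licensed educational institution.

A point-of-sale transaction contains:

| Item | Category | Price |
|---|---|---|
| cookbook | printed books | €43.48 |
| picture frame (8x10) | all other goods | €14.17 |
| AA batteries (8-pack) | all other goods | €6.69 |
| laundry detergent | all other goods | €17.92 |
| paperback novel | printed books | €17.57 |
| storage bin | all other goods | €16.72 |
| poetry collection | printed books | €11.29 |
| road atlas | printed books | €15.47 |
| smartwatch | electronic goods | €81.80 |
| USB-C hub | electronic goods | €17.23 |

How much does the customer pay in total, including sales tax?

Cookbook €43.48: printed books, buyer-exempt → 0% → €0.00
Picture frame (8x10) €14.17: all other goods → 6% → €0.85
AA batteries (8-pack) €6.69: all other goods → 6% → €0.40
Laundry detergent €17.92: all other goods → 6% → €1.08
Paperback novel €17.57: printed books, buyer-exempt → 0% → €0.00
Storage bin €16.72: all other goods → 6% → €1.00
Poetry collection €11.29: printed books, buyer-exempt → 0% → €0.00
Road atlas €15.47: printed books, buyer-exempt → 0% → €0.00
Smartwatch €81.80: electronic goods, buyer-exempt → 0% → €0.00
USB-C hub €17.23: electronic goods, buyer-exempt → 0% → €0.00
Subtotal = €242.34; tax = €3.33; total due = €245.67

€245.67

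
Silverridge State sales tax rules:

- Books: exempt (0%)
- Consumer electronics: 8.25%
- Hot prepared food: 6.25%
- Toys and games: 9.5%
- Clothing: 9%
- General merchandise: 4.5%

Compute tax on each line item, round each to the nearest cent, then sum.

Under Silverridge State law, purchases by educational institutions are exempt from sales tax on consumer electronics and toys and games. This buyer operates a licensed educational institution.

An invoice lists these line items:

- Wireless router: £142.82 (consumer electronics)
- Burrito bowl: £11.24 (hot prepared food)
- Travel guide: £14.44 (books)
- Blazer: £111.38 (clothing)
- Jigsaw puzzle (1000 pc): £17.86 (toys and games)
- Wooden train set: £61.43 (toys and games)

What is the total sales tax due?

£10.72

Wireless router £142.82: consumer electronics, buyer-exempt → 0% → £0.00
Burrito bowl £11.24: hot prepared food → 6.25% → £0.70
Travel guide £14.44: books → 0% → £0.00
Blazer £111.38: clothing → 9% → £10.02
Jigsaw puzzle (1000 pc) £17.86: toys and games, buyer-exempt → 0% → £0.00
Wooden train set £61.43: toys and games, buyer-exempt → 0% → £0.00
Total tax = £0.70 + £10.02 = £10.72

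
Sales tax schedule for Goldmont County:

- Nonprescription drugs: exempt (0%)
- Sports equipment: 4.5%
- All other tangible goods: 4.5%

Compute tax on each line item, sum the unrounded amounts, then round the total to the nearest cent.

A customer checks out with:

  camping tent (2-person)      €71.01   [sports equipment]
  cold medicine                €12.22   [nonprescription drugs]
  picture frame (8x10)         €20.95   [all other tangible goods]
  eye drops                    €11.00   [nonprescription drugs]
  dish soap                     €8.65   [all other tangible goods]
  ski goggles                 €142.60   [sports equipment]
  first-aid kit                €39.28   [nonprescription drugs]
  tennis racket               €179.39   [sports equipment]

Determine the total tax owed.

€19.02

Camping tent (2-person) €71.01: sports equipment → 4.5% → €3.19545
Cold medicine €12.22: nonprescription drugs → 0% → €0.00
Picture frame (8x10) €20.95: all other tangible goods → 4.5% → €0.94275
Eye drops €11.00: nonprescription drugs → 0% → €0.00
Dish soap €8.65: all other tangible goods → 4.5% → €0.38925
Ski goggles €142.60: sports equipment → 4.5% → €6.417
First-aid kit €39.28: nonprescription drugs → 0% → €0.00
Tennis racket €179.39: sports equipment → 4.5% → €8.07255
Unrounded tax sum = €19.017 → €19.02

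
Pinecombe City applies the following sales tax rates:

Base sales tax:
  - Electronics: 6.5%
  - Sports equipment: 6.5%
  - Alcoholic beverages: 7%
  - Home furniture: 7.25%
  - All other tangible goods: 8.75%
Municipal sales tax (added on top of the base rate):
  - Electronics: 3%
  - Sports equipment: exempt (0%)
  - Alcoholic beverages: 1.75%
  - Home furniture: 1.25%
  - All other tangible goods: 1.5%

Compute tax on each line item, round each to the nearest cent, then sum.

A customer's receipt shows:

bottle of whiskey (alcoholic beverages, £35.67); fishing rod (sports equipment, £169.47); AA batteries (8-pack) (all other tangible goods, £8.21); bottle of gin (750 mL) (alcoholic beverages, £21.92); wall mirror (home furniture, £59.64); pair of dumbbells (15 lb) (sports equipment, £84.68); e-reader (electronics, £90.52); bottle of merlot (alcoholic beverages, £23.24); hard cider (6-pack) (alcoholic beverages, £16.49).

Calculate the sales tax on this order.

£39.54

Bottle of whiskey £35.67: alcoholic beverages → 7% + 1.75% municipal = 8.75% → £3.12
Fishing rod £169.47: sports equipment → 6.5% + 0% municipal = 6.5% → £11.02
AA batteries (8-pack) £8.21: all other tangible goods → 8.75% + 1.5% municipal = 10.25% → £0.84
Bottle of gin (750 mL) £21.92: alcoholic beverages → 7% + 1.75% municipal = 8.75% → £1.92
Wall mirror £59.64: home furniture → 7.25% + 1.25% municipal = 8.5% → £5.07
Pair of dumbbells (15 lb) £84.68: sports equipment → 6.5% + 0% municipal = 6.5% → £5.50
E-reader £90.52: electronics → 6.5% + 3% municipal = 9.5% → £8.60
Bottle of merlot £23.24: alcoholic beverages → 7% + 1.75% municipal = 8.75% → £2.03
Hard cider (6-pack) £16.49: alcoholic beverages → 7% + 1.75% municipal = 8.75% → £1.44
Total tax = £3.12 + £11.02 + £0.84 + £1.92 + £5.07 + £5.50 + £8.60 + £2.03 + £1.44 = £39.54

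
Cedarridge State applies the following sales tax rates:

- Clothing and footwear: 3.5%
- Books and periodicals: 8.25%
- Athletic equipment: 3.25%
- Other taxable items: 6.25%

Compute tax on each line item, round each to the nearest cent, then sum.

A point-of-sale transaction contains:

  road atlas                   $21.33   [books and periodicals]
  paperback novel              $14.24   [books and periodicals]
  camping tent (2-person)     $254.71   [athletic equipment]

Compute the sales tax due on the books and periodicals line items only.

Road atlas $21.33: books and periodicals → 8.25% → $1.76
Paperback novel $14.24: books and periodicals → 8.25% → $1.17
Tax on books and periodicals = $1.76 + $1.17 = $2.93

$2.93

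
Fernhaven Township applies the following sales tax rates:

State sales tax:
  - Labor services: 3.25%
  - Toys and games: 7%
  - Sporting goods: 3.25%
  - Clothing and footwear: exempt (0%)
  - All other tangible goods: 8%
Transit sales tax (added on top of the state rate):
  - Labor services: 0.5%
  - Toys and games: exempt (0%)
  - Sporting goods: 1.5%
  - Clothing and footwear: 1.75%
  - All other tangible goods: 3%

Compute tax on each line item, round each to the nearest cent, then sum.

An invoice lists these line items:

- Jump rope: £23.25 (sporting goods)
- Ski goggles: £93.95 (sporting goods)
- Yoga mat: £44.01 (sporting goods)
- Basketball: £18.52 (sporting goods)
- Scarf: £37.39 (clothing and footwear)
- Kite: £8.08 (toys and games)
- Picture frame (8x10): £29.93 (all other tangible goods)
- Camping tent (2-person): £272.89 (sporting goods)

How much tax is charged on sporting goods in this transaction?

£21.49

Jump rope £23.25: sporting goods → 3.25% + 1.5% transit = 4.75% → £1.10
Ski goggles £93.95: sporting goods → 3.25% + 1.5% transit = 4.75% → £4.46
Yoga mat £44.01: sporting goods → 3.25% + 1.5% transit = 4.75% → £2.09
Basketball £18.52: sporting goods → 3.25% + 1.5% transit = 4.75% → £0.88
Camping tent (2-person) £272.89: sporting goods → 3.25% + 1.5% transit = 4.75% → £12.96
Tax on sporting goods = £1.10 + £4.46 + £2.09 + £0.88 + £12.96 = £21.49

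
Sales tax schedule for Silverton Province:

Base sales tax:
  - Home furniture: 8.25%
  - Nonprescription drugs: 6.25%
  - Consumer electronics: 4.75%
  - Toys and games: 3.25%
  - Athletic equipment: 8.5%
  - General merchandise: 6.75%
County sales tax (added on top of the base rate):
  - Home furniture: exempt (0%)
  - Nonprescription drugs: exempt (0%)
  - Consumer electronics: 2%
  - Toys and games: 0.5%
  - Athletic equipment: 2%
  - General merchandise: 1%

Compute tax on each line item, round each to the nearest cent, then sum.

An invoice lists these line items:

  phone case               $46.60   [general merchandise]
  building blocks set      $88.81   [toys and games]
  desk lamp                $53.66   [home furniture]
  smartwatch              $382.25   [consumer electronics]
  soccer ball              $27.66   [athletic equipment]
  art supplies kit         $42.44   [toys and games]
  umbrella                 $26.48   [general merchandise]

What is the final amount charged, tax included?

Phone case $46.60: general merchandise → 6.75% + 1% county = 7.75% → $3.61
Building blocks set $88.81: toys and games → 3.25% + 0.5% county = 3.75% → $3.33
Desk lamp $53.66: home furniture → 8.25% + 0% county = 8.25% → $4.43
Smartwatch $382.25: consumer electronics → 4.75% + 2% county = 6.75% → $25.80
Soccer ball $27.66: athletic equipment → 8.5% + 2% county = 10.5% → $2.90
Art supplies kit $42.44: toys and games → 3.25% + 0.5% county = 3.75% → $1.59
Umbrella $26.48: general merchandise → 6.75% + 1% county = 7.75% → $2.05
Subtotal = $667.90; tax = $43.71; total due = $711.61

$711.61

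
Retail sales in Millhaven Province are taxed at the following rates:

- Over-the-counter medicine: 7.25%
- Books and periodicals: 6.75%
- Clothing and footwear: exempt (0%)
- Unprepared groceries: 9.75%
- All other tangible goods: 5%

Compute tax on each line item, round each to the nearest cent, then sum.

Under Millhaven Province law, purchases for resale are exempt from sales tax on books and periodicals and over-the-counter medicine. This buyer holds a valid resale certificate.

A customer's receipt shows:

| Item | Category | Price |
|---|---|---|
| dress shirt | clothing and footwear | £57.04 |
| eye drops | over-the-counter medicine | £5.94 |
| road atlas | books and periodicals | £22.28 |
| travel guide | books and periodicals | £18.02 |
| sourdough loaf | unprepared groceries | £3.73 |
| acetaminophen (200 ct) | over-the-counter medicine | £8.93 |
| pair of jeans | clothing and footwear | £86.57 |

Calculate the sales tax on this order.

£0.36

Dress shirt £57.04: clothing and footwear → 0% → £0.00
Eye drops £5.94: over-the-counter medicine, buyer-exempt → 0% → £0.00
Road atlas £22.28: books and periodicals, buyer-exempt → 0% → £0.00
Travel guide £18.02: books and periodicals, buyer-exempt → 0% → £0.00
Sourdough loaf £3.73: unprepared groceries → 9.75% → £0.36
Acetaminophen (200 ct) £8.93: over-the-counter medicine, buyer-exempt → 0% → £0.00
Pair of jeans £86.57: clothing and footwear → 0% → £0.00
Total tax = £0.36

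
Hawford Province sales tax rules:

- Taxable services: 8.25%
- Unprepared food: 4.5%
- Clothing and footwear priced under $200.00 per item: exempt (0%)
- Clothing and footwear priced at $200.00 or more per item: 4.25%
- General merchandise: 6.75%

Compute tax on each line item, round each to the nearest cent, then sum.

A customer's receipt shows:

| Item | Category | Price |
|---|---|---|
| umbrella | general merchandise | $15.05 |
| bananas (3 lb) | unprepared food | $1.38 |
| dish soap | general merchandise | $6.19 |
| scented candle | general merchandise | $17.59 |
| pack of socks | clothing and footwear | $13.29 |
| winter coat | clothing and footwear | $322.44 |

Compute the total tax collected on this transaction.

Umbrella $15.05: general merchandise → 6.75% → $1.02
Bananas (3 lb) $1.38: unprepared food → 4.5% → $0.06
Dish soap $6.19: general merchandise → 6.75% → $0.42
Scented candle $17.59: general merchandise → 6.75% → $1.19
Pack of socks $13.29: clothing and footwear, under $200.00 → 0% → $0.00
Winter coat $322.44: clothing and footwear, $200.00 or more → 4.25% → $13.70
Total tax = $1.02 + $0.06 + $0.42 + $1.19 + $13.70 = $16.39

$16.39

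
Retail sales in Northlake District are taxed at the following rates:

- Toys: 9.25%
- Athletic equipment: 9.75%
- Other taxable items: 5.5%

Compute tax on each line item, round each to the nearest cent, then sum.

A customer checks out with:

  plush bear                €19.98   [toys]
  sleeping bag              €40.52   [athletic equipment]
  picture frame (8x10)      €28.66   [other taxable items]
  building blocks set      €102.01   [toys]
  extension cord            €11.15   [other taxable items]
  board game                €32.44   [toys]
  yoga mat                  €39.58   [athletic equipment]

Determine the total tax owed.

€24.29

Plush bear €19.98: toys → 9.25% → €1.85
Sleeping bag €40.52: athletic equipment → 9.75% → €3.95
Picture frame (8x10) €28.66: other taxable items → 5.5% → €1.58
Building blocks set €102.01: toys → 9.25% → €9.44
Extension cord €11.15: other taxable items → 5.5% → €0.61
Board game €32.44: toys → 9.25% → €3.00
Yoga mat €39.58: athletic equipment → 9.75% → €3.86
Total tax = €1.85 + €3.95 + €1.58 + €9.44 + €0.61 + €3.00 + €3.86 = €24.29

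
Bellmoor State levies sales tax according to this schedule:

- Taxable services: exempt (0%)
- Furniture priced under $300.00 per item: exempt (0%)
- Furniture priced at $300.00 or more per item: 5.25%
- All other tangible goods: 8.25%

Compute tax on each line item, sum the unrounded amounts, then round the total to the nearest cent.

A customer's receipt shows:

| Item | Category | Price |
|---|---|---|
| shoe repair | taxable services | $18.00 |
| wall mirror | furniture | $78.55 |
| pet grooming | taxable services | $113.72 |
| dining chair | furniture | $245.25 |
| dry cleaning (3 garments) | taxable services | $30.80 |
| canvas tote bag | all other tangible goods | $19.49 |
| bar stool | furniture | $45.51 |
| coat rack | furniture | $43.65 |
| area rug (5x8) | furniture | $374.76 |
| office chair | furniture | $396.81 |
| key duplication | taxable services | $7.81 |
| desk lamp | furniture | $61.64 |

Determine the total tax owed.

$42.12

Shoe repair $18.00: taxable services → 0% → $0.00
Wall mirror $78.55: furniture, under $300.00 → 0% → $0.00
Pet grooming $113.72: taxable services → 0% → $0.00
Dining chair $245.25: furniture, under $300.00 → 0% → $0.00
Dry cleaning (3 garments) $30.80: taxable services → 0% → $0.00
Canvas tote bag $19.49: all other tangible goods → 8.25% → $1.607925
Bar stool $45.51: furniture, under $300.00 → 0% → $0.00
Coat rack $43.65: furniture, under $300.00 → 0% → $0.00
Area rug (5x8) $374.76: furniture, $300.00 or more → 5.25% → $19.6749
Office chair $396.81: furniture, $300.00 or more → 5.25% → $20.832525
Key duplication $7.81: taxable services → 0% → $0.00
Desk lamp $61.64: furniture, under $300.00 → 0% → $0.00
Unrounded tax sum = $42.11535 → $42.12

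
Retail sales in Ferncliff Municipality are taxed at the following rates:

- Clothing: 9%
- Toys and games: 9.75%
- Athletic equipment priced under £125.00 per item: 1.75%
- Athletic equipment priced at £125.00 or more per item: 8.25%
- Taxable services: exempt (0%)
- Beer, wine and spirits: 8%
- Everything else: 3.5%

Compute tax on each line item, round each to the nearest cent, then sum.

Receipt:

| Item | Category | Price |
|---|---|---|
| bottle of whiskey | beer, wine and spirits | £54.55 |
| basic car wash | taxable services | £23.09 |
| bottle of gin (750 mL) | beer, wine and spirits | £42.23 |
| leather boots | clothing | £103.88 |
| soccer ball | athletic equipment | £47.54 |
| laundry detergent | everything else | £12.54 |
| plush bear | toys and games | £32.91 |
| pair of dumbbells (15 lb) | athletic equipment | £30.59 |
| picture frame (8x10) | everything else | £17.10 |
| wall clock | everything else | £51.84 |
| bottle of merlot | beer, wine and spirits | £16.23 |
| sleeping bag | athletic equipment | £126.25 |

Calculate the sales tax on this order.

Bottle of whiskey £54.55: beer, wine and spirits → 8% → £4.36
Basic car wash £23.09: taxable services → 0% → £0.00
Bottle of gin (750 mL) £42.23: beer, wine and spirits → 8% → £3.38
Leather boots £103.88: clothing → 9% → £9.35
Soccer ball £47.54: athletic equipment, under £125.00 → 1.75% → £0.83
Laundry detergent £12.54: everything else → 3.5% → £0.44
Plush bear £32.91: toys and games → 9.75% → £3.21
Pair of dumbbells (15 lb) £30.59: athletic equipment, under £125.00 → 1.75% → £0.54
Picture frame (8x10) £17.10: everything else → 3.5% → £0.60
Wall clock £51.84: everything else → 3.5% → £1.81
Bottle of merlot £16.23: beer, wine and spirits → 8% → £1.30
Sleeping bag £126.25: athletic equipment, £125.00 or more → 8.25% → £10.42
Total tax = £4.36 + £3.38 + £9.35 + £0.83 + £0.44 + £3.21 + £0.54 + £0.60 + £1.81 + £1.30 + £10.42 = £36.24

£36.24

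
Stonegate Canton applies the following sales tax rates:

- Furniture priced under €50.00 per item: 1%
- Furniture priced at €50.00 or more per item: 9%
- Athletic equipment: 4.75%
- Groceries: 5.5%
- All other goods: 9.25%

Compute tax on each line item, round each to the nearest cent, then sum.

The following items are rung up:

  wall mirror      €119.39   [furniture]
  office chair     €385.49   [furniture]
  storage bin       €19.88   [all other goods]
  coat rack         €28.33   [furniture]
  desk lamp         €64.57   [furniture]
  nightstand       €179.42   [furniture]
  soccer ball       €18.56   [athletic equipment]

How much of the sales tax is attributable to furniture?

€67.68

Wall mirror €119.39: furniture, €50.00 or more → 9% → €10.75
Office chair €385.49: furniture, €50.00 or more → 9% → €34.69
Coat rack €28.33: furniture, under €50.00 → 1% → €0.28
Desk lamp €64.57: furniture, €50.00 or more → 9% → €5.81
Nightstand €179.42: furniture, €50.00 or more → 9% → €16.15
Tax on furniture = €10.75 + €34.69 + €0.28 + €5.81 + €16.15 = €67.68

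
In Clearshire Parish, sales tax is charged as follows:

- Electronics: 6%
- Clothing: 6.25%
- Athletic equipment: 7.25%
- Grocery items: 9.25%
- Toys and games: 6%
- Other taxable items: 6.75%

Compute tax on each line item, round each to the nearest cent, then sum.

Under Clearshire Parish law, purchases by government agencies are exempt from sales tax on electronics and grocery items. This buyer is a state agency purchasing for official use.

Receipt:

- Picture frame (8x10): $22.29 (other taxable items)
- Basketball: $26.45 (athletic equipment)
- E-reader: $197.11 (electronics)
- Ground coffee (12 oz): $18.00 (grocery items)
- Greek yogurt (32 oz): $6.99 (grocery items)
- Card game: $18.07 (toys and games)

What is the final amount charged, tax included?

Picture frame (8x10) $22.29: other taxable items → 6.75% → $1.50
Basketball $26.45: athletic equipment → 7.25% → $1.92
E-reader $197.11: electronics, buyer-exempt → 0% → $0.00
Ground coffee (12 oz) $18.00: grocery items, buyer-exempt → 0% → $0.00
Greek yogurt (32 oz) $6.99: grocery items, buyer-exempt → 0% → $0.00
Card game $18.07: toys and games → 6% → $1.08
Subtotal = $288.91; tax = $4.50; total due = $293.41

$293.41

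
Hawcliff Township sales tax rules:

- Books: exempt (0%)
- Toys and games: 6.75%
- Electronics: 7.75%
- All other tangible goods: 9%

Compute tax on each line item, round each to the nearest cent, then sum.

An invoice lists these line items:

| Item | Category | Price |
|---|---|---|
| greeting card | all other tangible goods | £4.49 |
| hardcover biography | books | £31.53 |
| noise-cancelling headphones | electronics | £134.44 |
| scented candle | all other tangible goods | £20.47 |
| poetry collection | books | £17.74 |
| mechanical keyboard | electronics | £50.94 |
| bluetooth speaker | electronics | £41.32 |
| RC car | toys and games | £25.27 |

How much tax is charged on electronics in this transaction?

£17.57

Noise-cancelling headphones £134.44: electronics → 7.75% → £10.42
Mechanical keyboard £50.94: electronics → 7.75% → £3.95
Bluetooth speaker £41.32: electronics → 7.75% → £3.20
Tax on electronics = £10.42 + £3.95 + £3.20 = £17.57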